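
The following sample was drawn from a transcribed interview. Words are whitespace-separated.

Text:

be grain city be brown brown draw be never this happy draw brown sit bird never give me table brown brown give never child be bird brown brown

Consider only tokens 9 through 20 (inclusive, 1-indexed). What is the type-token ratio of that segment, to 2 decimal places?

0.83

Segment tokens 9–20: never, this, happy, draw, brown, sit, bird, never, give, me, table, brown
Segment N = 12, segment V = 10.
TTR = 10 / 12 = 0.83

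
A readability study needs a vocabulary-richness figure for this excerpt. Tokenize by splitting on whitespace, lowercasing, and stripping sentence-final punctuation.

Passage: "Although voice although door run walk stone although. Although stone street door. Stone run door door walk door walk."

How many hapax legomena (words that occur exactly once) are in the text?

Frequencies: door:5, although:4, walk:3, stone:3, run:2, voice:1, street:1
Hapax (freq=1): street, voice

2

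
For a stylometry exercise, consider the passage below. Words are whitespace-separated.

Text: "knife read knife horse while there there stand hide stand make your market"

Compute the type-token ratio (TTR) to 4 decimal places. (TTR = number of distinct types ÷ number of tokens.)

0.7692

N = 13 tokens, V = 10 types.
TTR = V / N = 10 / 13 = 0.7692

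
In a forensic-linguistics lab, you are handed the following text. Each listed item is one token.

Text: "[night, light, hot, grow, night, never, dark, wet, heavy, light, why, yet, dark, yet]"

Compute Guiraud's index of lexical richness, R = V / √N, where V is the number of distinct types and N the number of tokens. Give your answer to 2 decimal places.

N = 14, V = 10.
√N = 3.741657
R = 10 / 3.741657 = 2.67

2.67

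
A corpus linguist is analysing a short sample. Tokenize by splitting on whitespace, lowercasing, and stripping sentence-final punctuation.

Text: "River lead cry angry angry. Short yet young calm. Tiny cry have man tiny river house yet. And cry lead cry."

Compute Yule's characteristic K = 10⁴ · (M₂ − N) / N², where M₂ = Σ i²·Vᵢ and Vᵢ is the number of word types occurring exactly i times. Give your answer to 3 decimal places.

Frequencies: cry:4, river:2, lead:2, angry:2, yet:2, tiny:2, short:1, young:1, calm:1, have:1, man:1, house:1, and:1
N = 21. Frequency spectrum: V_1=7, V_2=5, V_4=1
M₂ = 1²·7 + 2²·5 + 4²·1 = 43
K = 10000 × (43 − 21) / 21² = 498.866

498.866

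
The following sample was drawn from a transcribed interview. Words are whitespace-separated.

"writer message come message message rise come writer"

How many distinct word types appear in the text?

4

Distinct types: {come, message, rise, writer}
V = 4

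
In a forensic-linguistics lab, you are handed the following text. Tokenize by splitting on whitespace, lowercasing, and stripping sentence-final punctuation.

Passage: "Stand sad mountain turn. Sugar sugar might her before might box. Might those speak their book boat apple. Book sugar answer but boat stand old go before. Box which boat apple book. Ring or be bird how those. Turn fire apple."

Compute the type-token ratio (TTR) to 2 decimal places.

0.63

N = 41 tokens, V = 26 types.
TTR = V / N = 26 / 41 = 0.63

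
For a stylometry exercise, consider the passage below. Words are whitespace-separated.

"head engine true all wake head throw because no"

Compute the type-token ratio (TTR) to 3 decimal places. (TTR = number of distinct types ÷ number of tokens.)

N = 9 tokens, V = 8 types.
TTR = V / N = 8 / 9 = 0.889

0.889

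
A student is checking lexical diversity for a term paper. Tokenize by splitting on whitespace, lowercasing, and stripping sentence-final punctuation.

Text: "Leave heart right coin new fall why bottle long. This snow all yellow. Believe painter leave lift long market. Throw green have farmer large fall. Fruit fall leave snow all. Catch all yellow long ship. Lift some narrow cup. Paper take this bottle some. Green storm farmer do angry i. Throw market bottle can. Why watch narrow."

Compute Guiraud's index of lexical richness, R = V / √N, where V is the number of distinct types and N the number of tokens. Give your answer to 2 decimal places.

N = 57, V = 36.
√N = 7.549834
R = 36 / 7.549834 = 4.77

4.77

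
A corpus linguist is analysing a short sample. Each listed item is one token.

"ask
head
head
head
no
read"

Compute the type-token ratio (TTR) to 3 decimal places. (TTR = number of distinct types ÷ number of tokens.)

N = 6 tokens, V = 4 types.
TTR = V / N = 4 / 6 = 0.667

0.667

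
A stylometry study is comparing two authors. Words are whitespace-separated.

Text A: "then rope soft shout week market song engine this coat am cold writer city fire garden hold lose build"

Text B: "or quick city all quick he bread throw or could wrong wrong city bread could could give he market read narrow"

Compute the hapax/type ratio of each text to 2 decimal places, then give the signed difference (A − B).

A: hapax=19, V=19, ratio=1.00
B: hapax=6, V=13, ratio=0.46
Difference = 1.00 − 0.46 = 0.54

0.54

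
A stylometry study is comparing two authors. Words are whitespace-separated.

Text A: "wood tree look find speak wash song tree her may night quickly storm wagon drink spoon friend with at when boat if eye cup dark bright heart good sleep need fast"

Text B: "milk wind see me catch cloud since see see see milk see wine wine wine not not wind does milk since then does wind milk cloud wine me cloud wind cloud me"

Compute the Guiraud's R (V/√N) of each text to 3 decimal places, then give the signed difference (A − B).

A: V=30, N=31, R=5.388
B: V=11, N=32, R=1.945
Difference = 5.388 − 1.945 = 3.443

3.443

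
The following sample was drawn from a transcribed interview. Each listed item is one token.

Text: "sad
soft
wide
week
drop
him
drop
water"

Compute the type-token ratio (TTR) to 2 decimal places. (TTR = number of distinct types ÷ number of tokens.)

N = 8 tokens, V = 7 types.
TTR = V / N = 7 / 8 = 0.88

0.88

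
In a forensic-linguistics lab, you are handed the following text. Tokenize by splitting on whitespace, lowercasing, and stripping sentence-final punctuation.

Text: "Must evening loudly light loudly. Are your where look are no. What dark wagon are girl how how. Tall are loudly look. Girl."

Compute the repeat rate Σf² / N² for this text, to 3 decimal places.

Frequencies: are:4, loudly:3, look:2, girl:2, how:2, must:1, evening:1, light:1, your:1, where:1, no:1, what:1, dark:1, wagon:1, tall:1
Σf² = 47; N² = 529
Repeat rate = 47 / 529 = 0.089

0.089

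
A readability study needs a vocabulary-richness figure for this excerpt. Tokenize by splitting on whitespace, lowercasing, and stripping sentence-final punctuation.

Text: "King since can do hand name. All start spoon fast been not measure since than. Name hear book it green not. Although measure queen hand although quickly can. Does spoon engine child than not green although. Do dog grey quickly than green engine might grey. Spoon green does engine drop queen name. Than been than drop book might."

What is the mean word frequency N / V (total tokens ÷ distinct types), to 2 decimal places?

N = 58 tokens, V = 28 types.
Mean frequency = N / V = 58 / 28 = 2.07

2.07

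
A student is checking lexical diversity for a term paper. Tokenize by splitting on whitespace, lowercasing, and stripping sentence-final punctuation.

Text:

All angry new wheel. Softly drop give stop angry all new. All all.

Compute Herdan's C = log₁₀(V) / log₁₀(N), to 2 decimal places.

0.81

N = 13, V = 8.
log₁₀(V) = 0.903090, log₁₀(N) = 1.113943
C = 0.903090 / 1.113943 = 0.81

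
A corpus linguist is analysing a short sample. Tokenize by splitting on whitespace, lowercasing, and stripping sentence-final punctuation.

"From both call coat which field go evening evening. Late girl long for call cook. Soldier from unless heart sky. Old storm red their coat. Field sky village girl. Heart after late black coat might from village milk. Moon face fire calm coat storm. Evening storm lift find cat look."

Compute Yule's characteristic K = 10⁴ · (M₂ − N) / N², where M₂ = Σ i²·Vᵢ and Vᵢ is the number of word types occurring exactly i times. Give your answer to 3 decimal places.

Frequencies: coat:4, from:3, evening:3, storm:3, call:2, field:2, late:2, girl:2, heart:2, sky:2, village:2, both:1, which:1, go:1, long:1, for:1, cook:1, soldier:1, unless:1, old:1, … (14 more, each freq 1)
N = 50. Frequency spectrum: V_1=23, V_2=7, V_3=3, V_4=1
M₂ = 1²·23 + 2²·7 + 3²·3 + 4²·1 = 94
K = 10000 × (94 − 50) / 50² = 176.000

176.000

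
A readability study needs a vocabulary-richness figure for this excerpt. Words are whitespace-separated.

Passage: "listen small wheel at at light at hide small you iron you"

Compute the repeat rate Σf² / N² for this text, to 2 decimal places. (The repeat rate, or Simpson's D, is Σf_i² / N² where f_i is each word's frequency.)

0.15

Frequencies: at:3, small:2, you:2, listen:1, wheel:1, light:1, hide:1, iron:1
Σf² = 22; N² = 144
Repeat rate = 22 / 144 = 0.15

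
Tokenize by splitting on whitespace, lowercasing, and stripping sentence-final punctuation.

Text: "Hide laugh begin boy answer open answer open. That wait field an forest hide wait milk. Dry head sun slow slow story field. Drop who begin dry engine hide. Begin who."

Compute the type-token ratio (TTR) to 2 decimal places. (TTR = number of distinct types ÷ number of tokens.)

N = 31 tokens, V = 20 types.
TTR = V / N = 20 / 31 = 0.65

0.65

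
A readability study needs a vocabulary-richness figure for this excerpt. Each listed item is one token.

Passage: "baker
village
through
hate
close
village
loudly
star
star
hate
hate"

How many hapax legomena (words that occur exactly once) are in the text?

Frequencies: hate:3, village:2, star:2, baker:1, through:1, close:1, loudly:1
Hapax (freq=1): baker, close, loudly, through

4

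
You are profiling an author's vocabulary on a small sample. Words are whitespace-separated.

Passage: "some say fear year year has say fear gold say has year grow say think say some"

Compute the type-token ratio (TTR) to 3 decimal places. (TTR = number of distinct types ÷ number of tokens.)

N = 17 tokens, V = 8 types.
TTR = V / N = 8 / 17 = 0.471

0.471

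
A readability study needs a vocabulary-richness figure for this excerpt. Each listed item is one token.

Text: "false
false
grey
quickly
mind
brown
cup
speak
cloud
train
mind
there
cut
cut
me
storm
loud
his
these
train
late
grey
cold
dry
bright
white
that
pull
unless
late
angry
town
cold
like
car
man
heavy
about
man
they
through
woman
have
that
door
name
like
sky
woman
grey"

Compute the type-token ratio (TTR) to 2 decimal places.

0.76

N = 50 tokens, V = 38 types.
TTR = V / N = 38 / 50 = 0.76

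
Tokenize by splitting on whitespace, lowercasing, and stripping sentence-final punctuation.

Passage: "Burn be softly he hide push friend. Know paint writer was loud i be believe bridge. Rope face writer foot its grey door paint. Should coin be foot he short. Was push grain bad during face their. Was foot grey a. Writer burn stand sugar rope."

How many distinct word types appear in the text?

31

Distinct types: {a, bad, be, believe, bridge, burn, coin, door, during, face, foot, friend, grain, grey, he, hide, i, its, know, loud, paint, push, rope, short, should, softly, stand, sugar, their, was, writer}
V = 31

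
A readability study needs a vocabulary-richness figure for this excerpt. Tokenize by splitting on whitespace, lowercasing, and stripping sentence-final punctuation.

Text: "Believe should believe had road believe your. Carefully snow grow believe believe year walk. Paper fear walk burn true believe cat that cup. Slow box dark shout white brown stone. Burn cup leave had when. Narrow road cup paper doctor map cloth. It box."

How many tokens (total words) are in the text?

Tokens: believe, should, believe, had, road, believe, your, carefully, snow, grow, believe, believe, year, walk, paper, fear, walk, burn, true, believe, cat, that, cup, slow, box, dark, shout, white, brown, stone, burn, cup, leave, had, when, narrow, road, cup, paper, doctor, map, cloth, it, box
N = 44

44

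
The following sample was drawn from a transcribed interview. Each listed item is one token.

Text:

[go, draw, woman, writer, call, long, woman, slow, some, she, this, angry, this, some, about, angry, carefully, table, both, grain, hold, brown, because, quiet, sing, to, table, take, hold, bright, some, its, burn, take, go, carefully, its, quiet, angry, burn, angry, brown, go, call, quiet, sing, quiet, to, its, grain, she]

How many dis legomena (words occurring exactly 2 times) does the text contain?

Frequencies: angry:4, quiet:4, go:3, some:3, its:3, woman:2, call:2, she:2, this:2, carefully:2, table:2, grain:2, hold:2, brown:2, sing:2, to:2, take:2, burn:2, draw:1, writer:1, … (6 more, each freq 1)
Words with frequency 2: brown, burn, call, carefully, grain, hold, she, sing, table, take, this, to, woman

13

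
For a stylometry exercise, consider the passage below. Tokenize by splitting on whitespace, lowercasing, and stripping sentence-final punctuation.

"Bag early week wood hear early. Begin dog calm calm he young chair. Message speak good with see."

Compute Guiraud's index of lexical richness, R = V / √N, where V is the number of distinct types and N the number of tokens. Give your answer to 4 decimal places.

3.7712

N = 18, V = 16.
√N = 4.242641
R = 16 / 4.242641 = 3.7712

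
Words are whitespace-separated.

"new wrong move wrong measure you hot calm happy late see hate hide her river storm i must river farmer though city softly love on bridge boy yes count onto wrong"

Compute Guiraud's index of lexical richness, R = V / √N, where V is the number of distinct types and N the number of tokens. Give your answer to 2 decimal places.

5.03

N = 31, V = 28.
√N = 5.567764
R = 28 / 5.567764 = 5.03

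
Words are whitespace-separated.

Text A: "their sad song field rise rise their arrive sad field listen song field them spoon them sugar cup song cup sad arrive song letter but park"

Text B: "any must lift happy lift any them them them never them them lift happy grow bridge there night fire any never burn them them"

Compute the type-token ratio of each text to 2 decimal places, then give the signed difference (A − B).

TTR(A) = 14/26 = 0.54
TTR(B) = 12/24 = 0.50
Difference = 0.54 − 0.50 = 0.04

0.04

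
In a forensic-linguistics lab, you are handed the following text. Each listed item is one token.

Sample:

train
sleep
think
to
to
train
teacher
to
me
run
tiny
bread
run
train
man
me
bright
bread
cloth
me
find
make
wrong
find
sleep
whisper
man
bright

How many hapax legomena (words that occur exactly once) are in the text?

Frequencies: train:3, to:3, me:3, sleep:2, run:2, bread:2, man:2, bright:2, find:2, think:1, teacher:1, tiny:1, cloth:1, make:1, wrong:1, whisper:1
Hapax (freq=1): cloth, make, teacher, think, tiny, whisper, wrong

7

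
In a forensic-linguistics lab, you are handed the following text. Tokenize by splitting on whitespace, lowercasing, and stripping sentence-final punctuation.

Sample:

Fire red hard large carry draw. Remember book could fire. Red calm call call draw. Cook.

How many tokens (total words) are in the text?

Tokens: fire, red, hard, large, carry, draw, remember, book, could, fire, red, calm, call, call, draw, cook
N = 16

16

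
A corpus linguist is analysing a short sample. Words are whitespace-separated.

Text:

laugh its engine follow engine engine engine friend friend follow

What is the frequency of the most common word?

4

Frequencies: engine:4, follow:2, friend:2, laugh:1, its:1
Most common: 'engine' with frequency 4.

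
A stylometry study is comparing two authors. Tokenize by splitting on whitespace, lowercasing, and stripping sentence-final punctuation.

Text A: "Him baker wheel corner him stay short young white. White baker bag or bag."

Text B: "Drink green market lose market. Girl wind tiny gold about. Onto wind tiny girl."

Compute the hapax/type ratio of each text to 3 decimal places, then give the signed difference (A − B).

A: hapax=6, V=10, ratio=0.600
B: hapax=6, V=10, ratio=0.600
Difference = 0.600 − 0.600 = 0.000

0.000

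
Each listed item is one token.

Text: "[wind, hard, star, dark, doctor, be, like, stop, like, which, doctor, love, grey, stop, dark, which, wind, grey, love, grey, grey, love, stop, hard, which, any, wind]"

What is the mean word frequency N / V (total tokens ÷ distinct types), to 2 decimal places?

N = 27 tokens, V = 12 types.
Mean frequency = N / V = 27 / 12 = 2.25

2.25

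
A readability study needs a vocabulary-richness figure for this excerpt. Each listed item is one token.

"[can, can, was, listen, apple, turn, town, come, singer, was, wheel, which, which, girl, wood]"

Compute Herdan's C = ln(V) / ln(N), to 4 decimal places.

N = 15, V = 12.
ln(V) = 2.484907, ln(N) = 2.708050
C = 2.484907 / 2.708050 = 0.9176

0.9176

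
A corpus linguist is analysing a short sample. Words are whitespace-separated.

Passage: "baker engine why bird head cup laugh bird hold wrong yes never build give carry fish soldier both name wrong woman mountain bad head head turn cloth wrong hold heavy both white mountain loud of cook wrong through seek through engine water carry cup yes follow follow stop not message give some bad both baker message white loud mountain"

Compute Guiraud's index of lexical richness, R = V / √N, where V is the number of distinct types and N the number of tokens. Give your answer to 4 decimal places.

4.6868

N = 59, V = 36.
√N = 7.681146
R = 36 / 7.681146 = 4.6868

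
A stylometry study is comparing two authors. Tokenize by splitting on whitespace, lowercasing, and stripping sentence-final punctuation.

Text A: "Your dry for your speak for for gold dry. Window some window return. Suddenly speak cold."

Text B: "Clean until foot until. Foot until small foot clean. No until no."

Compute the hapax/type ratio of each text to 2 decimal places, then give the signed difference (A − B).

0.30

A: hapax=5, V=10, ratio=0.50
B: hapax=1, V=5, ratio=0.20
Difference = 0.50 − 0.20 = 0.30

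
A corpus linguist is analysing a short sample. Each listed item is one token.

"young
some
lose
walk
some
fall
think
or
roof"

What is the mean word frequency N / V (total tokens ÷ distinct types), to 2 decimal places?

N = 9 tokens, V = 8 types.
Mean frequency = N / V = 9 / 8 = 1.13

1.13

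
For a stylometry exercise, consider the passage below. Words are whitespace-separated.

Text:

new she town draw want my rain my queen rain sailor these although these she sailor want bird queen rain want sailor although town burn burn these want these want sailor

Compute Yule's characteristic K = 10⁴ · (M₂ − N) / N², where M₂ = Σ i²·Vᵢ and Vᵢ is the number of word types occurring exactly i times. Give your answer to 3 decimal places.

645.161

Frequencies: want:5, sailor:4, these:4, rain:3, she:2, town:2, my:2, queen:2, although:2, burn:2, new:1, draw:1, bird:1
N = 31. Frequency spectrum: V_1=3, V_2=6, V_3=1, V_4=2, V_5=1
M₂ = 1²·3 + 2²·6 + 3²·1 + 4²·2 + 5²·1 = 93
K = 10000 × (93 − 31) / 31² = 645.161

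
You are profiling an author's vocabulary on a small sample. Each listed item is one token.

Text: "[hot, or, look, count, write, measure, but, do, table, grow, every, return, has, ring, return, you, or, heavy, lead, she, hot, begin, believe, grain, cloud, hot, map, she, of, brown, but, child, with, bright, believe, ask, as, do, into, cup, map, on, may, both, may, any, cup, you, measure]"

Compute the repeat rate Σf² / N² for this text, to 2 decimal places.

Frequencies: hot:3, or:2, measure:2, but:2, do:2, return:2, you:2, she:2, believe:2, map:2, cup:2, may:2, look:1, count:1, write:1, table:1, grow:1, every:1, has:1, ring:1, … (16 more, each freq 1)
Σf² = 77; N² = 2401
Repeat rate = 77 / 2401 = 0.03

0.03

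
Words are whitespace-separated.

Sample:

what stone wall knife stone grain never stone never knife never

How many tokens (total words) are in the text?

Tokens: what, stone, wall, knife, stone, grain, never, stone, never, knife, never
N = 11

11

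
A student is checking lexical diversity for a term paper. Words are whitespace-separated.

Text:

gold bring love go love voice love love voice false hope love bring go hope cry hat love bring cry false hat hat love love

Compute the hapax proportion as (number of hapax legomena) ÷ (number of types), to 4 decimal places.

Frequencies: love:8, bring:3, hat:3, go:2, voice:2, false:2, hope:2, cry:2, gold:1
Hapax count = 1; type count = 9.
Ratio = 1 / 9 = 0.1111

0.1111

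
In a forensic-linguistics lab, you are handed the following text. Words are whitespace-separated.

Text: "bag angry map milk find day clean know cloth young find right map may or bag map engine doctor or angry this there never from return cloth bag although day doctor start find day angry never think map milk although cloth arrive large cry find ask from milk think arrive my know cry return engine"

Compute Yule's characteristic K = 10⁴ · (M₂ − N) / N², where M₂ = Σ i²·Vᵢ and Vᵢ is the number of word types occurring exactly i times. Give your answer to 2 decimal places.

Frequencies: map:4, find:4, bag:3, angry:3, milk:3, day:3, cloth:3, know:2, or:2, engine:2, doctor:2, never:2, from:2, return:2, although:2, think:2, arrive:2, cry:2, clean:1, young:1, … (8 more, each freq 1)
N = 55. Frequency spectrum: V_1=10, V_2=11, V_3=5, V_4=2
M₂ = 1²·10 + 2²·11 + 3²·5 + 4²·2 = 131
K = 10000 × (131 − 55) / 55² = 251.24

251.24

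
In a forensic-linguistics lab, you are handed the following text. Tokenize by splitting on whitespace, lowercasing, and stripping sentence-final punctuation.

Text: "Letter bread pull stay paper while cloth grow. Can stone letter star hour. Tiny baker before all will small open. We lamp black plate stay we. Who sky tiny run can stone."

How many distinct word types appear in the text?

Distinct types: {all, baker, before, black, bread, can, cloth, grow, hour, lamp, letter, open, paper, plate, pull, run, sky, small, star, stay, stone, tiny, we, while, who, will}
V = 26

26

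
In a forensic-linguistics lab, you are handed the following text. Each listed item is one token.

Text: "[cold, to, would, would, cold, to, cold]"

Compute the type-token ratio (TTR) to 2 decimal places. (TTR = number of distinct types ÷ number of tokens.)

0.43

N = 7 tokens, V = 3 types.
TTR = V / N = 3 / 7 = 0.43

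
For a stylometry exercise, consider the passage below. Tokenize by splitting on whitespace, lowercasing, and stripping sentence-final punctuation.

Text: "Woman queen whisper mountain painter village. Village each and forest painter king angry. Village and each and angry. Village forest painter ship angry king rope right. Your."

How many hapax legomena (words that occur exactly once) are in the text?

Frequencies: village:4, painter:3, and:3, angry:3, each:2, forest:2, king:2, woman:1, queen:1, whisper:1, mountain:1, ship:1, rope:1, right:1, your:1
Hapax (freq=1): mountain, queen, right, rope, ship, whisper, woman, your

8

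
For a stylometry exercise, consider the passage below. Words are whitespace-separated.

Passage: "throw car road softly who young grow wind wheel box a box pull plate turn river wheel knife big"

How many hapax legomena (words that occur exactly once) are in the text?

Frequencies: wheel:2, box:2, throw:1, car:1, road:1, softly:1, who:1, young:1, grow:1, wind:1, a:1, pull:1, plate:1, turn:1, river:1, knife:1, big:1
Hapax (freq=1): a, big, car, grow, knife, plate, pull, river, road, softly, throw, turn, who, wind, young

15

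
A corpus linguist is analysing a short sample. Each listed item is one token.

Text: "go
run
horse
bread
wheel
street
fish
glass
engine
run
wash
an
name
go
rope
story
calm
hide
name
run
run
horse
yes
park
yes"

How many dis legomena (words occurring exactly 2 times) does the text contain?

4

Frequencies: run:4, go:2, horse:2, name:2, yes:2, bread:1, wheel:1, street:1, fish:1, glass:1, engine:1, wash:1, an:1, rope:1, story:1, calm:1, hide:1, park:1
Words with frequency 2: go, horse, name, yes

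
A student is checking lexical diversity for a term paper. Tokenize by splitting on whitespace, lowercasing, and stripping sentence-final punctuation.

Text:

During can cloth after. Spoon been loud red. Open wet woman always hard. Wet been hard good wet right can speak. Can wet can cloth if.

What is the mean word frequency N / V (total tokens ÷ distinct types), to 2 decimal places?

N = 26 tokens, V = 17 types.
Mean frequency = N / V = 26 / 17 = 1.53

1.53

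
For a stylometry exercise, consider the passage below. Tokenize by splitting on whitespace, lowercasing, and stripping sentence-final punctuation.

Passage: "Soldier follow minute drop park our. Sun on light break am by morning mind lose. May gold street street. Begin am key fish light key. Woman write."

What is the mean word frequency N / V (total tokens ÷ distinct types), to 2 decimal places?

1.17

N = 27 tokens, V = 23 types.
Mean frequency = N / V = 27 / 23 = 1.17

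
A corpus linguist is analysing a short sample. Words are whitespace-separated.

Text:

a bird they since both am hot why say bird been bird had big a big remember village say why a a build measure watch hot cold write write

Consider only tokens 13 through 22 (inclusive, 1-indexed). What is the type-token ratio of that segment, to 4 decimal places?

Segment tokens 13–22: had, big, a, big, remember, village, say, why, a, a
Segment N = 10, segment V = 7.
TTR = 7 / 10 = 0.7000

0.7000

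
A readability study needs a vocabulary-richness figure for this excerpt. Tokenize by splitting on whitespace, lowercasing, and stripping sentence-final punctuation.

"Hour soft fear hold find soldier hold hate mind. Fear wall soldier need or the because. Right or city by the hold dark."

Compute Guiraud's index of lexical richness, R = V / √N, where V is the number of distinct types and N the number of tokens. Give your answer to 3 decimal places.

N = 23, V = 17.
√N = 4.795832
R = 17 / 4.795832 = 3.545

3.545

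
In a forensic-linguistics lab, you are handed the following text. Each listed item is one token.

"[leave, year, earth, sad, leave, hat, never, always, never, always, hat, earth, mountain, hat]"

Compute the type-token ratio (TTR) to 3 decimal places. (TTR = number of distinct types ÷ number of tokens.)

N = 14 tokens, V = 8 types.
TTR = V / N = 8 / 14 = 0.571

0.571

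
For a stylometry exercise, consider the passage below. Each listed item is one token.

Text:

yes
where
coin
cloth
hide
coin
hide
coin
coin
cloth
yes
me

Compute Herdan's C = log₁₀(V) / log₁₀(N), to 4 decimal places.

N = 12, V = 6.
log₁₀(V) = 0.778151, log₁₀(N) = 1.079181
C = 0.778151 / 1.079181 = 0.7211

0.7211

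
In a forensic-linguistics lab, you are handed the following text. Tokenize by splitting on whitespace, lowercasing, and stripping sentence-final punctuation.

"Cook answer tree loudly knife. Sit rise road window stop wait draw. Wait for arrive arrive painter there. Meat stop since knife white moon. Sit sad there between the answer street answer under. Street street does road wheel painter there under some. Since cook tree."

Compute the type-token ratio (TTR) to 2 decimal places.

0.62

N = 45 tokens, V = 28 types.
TTR = V / N = 28 / 45 = 0.62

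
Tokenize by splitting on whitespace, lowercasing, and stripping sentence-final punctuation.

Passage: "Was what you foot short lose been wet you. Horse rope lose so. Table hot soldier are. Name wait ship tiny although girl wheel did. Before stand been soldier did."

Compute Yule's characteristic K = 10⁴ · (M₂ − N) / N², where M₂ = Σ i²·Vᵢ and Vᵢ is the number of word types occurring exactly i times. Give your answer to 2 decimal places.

Frequencies: you:2, lose:2, been:2, soldier:2, did:2, was:1, what:1, foot:1, short:1, wet:1, horse:1, rope:1, so:1, table:1, hot:1, are:1, name:1, wait:1, ship:1, tiny:1, … (5 more, each freq 1)
N = 30. Frequency spectrum: V_1=20, V_2=5
M₂ = 1²·20 + 2²·5 = 40
K = 10000 × (40 − 30) / 30² = 111.11

111.11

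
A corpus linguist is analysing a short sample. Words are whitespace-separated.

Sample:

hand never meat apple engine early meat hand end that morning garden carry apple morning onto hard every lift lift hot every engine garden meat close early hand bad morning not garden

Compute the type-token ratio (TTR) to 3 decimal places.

0.594

N = 32 tokens, V = 19 types.
TTR = V / N = 19 / 32 = 0.594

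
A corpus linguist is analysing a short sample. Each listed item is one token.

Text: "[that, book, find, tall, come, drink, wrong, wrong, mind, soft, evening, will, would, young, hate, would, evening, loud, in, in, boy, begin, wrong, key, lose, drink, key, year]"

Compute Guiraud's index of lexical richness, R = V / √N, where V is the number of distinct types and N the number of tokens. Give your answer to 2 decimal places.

3.97

N = 28, V = 21.
√N = 5.291503
R = 21 / 5.291503 = 3.97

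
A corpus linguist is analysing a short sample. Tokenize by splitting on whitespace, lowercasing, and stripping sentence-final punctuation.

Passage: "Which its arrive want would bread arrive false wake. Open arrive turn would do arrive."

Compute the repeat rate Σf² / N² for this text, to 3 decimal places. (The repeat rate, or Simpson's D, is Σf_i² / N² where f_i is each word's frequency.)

0.129

Frequencies: arrive:4, would:2, which:1, its:1, want:1, bread:1, false:1, wake:1, open:1, turn:1, do:1
Σf² = 29; N² = 225
Repeat rate = 29 / 225 = 0.129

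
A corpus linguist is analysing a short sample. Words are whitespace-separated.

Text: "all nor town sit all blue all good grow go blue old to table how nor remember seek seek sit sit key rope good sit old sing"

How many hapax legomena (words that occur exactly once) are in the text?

10

Frequencies: sit:4, all:3, nor:2, blue:2, good:2, old:2, seek:2, town:1, grow:1, go:1, to:1, table:1, how:1, remember:1, key:1, rope:1, sing:1
Hapax (freq=1): go, grow, how, key, remember, rope, sing, table, to, town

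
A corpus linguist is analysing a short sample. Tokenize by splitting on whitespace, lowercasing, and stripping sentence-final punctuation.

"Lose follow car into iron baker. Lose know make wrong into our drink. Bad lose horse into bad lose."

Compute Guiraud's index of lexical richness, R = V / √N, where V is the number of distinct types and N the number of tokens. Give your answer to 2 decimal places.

2.98

N = 19, V = 13.
√N = 4.358899
R = 13 / 4.358899 = 2.98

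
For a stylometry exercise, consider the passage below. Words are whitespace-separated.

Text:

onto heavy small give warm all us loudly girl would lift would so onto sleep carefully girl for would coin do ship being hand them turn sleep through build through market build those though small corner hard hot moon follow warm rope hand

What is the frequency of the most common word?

3

Frequencies: would:3, onto:2, small:2, warm:2, girl:2, sleep:2, hand:2, through:2, build:2, heavy:1, give:1, all:1, us:1, loudly:1, lift:1, so:1, carefully:1, for:1, coin:1, do:1, … (13 more, each freq 1)
Most common: 'would' with frequency 3.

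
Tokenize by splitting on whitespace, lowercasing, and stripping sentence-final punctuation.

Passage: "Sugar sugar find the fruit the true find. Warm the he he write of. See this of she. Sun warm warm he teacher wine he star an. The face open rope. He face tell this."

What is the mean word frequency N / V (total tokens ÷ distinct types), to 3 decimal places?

1.667

N = 35 tokens, V = 21 types.
Mean frequency = N / V = 35 / 21 = 1.667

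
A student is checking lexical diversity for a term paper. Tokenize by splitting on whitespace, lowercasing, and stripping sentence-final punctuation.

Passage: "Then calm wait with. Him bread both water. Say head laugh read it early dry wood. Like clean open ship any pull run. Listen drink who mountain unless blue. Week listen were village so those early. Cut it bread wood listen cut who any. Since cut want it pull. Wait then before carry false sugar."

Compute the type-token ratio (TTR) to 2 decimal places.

N = 55 tokens, V = 41 types.
TTR = V / N = 41 / 55 = 0.75

0.75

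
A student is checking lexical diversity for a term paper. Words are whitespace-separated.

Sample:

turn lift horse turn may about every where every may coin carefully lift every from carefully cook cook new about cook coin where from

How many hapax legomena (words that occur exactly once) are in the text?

2

Frequencies: every:3, cook:3, turn:2, lift:2, may:2, about:2, where:2, coin:2, carefully:2, from:2, horse:1, new:1
Hapax (freq=1): horse, new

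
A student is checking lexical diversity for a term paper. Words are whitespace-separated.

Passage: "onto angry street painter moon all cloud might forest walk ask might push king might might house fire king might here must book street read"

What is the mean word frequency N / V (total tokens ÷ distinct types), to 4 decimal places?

N = 25 tokens, V = 19 types.
Mean frequency = N / V = 25 / 19 = 1.3158

1.3158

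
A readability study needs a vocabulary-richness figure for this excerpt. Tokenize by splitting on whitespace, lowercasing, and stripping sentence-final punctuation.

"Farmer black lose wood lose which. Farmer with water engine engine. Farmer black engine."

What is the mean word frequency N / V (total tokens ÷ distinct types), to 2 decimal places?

N = 14 tokens, V = 8 types.
Mean frequency = N / V = 14 / 8 = 1.75

1.75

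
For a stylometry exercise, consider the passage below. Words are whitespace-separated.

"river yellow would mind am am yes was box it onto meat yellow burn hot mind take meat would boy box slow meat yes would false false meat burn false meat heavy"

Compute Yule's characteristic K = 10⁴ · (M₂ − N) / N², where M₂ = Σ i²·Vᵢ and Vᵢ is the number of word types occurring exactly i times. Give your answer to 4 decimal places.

429.6875

Frequencies: meat:5, would:3, false:3, yellow:2, mind:2, am:2, yes:2, box:2, burn:2, river:1, was:1, it:1, onto:1, hot:1, take:1, boy:1, slow:1, heavy:1
N = 32. Frequency spectrum: V_1=9, V_2=6, V_3=2, V_5=1
M₂ = 1²·9 + 2²·6 + 3²·2 + 5²·1 = 76
K = 10000 × (76 − 32) / 32² = 429.6875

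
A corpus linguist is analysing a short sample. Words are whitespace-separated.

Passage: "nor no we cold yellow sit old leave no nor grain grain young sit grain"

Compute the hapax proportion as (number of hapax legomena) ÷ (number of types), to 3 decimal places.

Frequencies: grain:3, nor:2, no:2, sit:2, we:1, cold:1, yellow:1, old:1, leave:1, young:1
Hapax count = 6; type count = 10.
Ratio = 6 / 10 = 0.600

0.600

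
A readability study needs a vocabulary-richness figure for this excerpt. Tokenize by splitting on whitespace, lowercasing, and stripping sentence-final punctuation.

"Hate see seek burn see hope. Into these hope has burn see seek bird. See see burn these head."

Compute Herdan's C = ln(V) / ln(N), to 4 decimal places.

N = 19, V = 10.
ln(V) = 2.302585, ln(N) = 2.944439
C = 2.302585 / 2.944439 = 0.7820

0.7820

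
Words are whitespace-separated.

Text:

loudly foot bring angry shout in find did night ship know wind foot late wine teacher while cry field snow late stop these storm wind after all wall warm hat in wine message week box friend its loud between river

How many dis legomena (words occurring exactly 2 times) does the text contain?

Frequencies: foot:2, in:2, wind:2, late:2, wine:2, loudly:1, bring:1, angry:1, shout:1, find:1, did:1, night:1, ship:1, know:1, teacher:1, while:1, cry:1, field:1, snow:1, stop:1, … (15 more, each freq 1)
Words with frequency 2: foot, in, late, wind, wine

5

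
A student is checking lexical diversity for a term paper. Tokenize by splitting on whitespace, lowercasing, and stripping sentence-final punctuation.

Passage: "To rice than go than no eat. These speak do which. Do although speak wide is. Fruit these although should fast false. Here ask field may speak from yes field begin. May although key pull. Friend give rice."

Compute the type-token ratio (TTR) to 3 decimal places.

N = 38 tokens, V = 28 types.
TTR = V / N = 28 / 38 = 0.737

0.737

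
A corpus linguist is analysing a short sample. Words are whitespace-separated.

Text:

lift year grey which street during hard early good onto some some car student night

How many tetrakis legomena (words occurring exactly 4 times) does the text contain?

Frequencies: some:2, lift:1, year:1, grey:1, which:1, street:1, during:1, hard:1, early:1, good:1, onto:1, car:1, student:1, night:1
Words with frequency 4: (none)

0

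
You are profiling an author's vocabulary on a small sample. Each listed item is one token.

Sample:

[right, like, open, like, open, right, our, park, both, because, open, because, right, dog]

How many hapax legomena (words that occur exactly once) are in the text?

Frequencies: right:3, open:3, like:2, because:2, our:1, park:1, both:1, dog:1
Hapax (freq=1): both, dog, our, park

4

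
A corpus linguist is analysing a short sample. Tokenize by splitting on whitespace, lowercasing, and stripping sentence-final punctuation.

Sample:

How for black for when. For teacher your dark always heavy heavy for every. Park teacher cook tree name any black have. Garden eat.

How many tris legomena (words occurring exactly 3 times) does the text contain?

0

Frequencies: for:4, black:2, teacher:2, heavy:2, how:1, when:1, your:1, dark:1, always:1, every:1, park:1, cook:1, tree:1, name:1, any:1, have:1, garden:1, eat:1
Words with frequency 3: (none)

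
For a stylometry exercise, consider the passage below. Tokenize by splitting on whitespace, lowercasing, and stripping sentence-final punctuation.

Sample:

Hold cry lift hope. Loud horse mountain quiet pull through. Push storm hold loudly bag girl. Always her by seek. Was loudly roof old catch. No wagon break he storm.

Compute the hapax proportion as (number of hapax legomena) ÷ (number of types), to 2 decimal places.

0.89

Frequencies: hold:2, storm:2, loudly:2, cry:1, lift:1, hope:1, loud:1, horse:1, mountain:1, quiet:1, pull:1, through:1, push:1, bag:1, girl:1, always:1, her:1, by:1, seek:1, was:1, … (7 more, each freq 1)
Hapax count = 24; type count = 27.
Ratio = 24 / 27 = 0.89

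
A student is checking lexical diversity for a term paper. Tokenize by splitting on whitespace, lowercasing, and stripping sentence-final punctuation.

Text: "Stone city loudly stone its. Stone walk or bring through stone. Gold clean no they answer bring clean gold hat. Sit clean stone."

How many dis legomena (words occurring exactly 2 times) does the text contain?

2

Frequencies: stone:5, clean:3, bring:2, gold:2, city:1, loudly:1, its:1, walk:1, or:1, through:1, no:1, they:1, answer:1, hat:1, sit:1
Words with frequency 2: bring, gold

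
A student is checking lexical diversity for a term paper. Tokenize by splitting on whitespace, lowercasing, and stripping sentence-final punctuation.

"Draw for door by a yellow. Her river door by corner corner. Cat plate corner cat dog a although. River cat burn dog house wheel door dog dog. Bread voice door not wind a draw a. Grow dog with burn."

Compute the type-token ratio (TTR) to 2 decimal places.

0.55

N = 40 tokens, V = 22 types.
TTR = V / N = 22 / 40 = 0.55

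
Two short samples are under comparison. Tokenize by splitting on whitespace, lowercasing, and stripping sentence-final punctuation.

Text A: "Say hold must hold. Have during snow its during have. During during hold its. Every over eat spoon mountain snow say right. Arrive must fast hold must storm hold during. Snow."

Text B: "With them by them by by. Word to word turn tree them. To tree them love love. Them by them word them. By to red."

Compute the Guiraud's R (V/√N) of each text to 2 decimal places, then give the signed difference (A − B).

1.07

A: V=16, N=31, R=2.87
B: V=9, N=25, R=1.80
Difference = 2.87 − 1.80 = 1.07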